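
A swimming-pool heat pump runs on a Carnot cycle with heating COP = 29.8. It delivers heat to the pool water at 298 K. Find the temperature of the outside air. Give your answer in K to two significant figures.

290 K

COP_HP = T_H/(T_H − T_C) gives T_H − T_C = T_H/COP.
With T_H = 298.00 K, T_C = 298.00 × (1 − 1/29.8) = 288.00 K.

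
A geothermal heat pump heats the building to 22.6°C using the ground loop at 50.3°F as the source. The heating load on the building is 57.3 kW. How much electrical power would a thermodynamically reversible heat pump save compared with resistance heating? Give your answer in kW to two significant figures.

55 kW

In absolute terms T_C = 283.32 K and T_H = 295.75 K, so ΔT = 12.43 K.
COP_Carnot = T_H/ΔT = 295.75/12.43 = 23.79.
Resistance heating needs Ẇ_res = Q̇_H = 57.30 kW; the reversible heat pump needs only Ẇ_hp = Q̇_H/COP = 2.409 kW.
Saving = 57.30 − 2.409 = 54.89 kW.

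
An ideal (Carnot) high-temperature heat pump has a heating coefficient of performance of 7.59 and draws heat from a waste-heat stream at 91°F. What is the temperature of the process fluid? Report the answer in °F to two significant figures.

COP_HP = T_H/(T_H − T_C) rearranges to T_H = COP·T_C/(COP − 1).
With T_C = 305.93 K, T_H = 7.59 × 305.93/6.590 = 352.35 K.
Converting, 352.35 K = 174.56°F.

170 °F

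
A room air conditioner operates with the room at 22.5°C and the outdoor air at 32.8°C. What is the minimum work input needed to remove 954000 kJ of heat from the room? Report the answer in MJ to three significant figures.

In absolute terms T_C = 295.65 K and T_H = 305.95 K, so ΔT = 10.30 K.
The reversible limit is COP_R = T_C/ΔT = 28.70, so W_min = Q_C/COP = Q_C·ΔT/T_C.
W_min = 954000 × 10.30/295.65 = 33240 kJ = 33.24 MJ.

33.2 MJ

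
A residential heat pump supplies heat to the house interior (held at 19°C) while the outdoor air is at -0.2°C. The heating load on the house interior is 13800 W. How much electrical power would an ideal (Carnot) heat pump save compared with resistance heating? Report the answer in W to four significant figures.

In absolute terms T_C = 272.95 K and T_H = 292.15 K, so ΔT = 19.20 K.
COP_Carnot = T_H/ΔT = 292.15/19.20 = 15.22.
Resistance heating needs Ẇ_res = Q̇_H = 13800 W; the reversible heat pump needs only Ẇ_hp = Q̇_H/COP = 906.9 W.
Saving = 13800 − 906.9 = 12890 W.

12890 W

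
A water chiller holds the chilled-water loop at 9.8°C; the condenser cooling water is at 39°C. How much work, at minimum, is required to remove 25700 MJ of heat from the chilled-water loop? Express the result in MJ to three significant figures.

2650 MJ

In absolute terms T_C = 282.95 K and T_H = 312.15 K, so ΔT = 29.20 K.
The reversible limit is COP_R = T_C/ΔT = 9.690, so W_min = Q_C/COP = Q_C·ΔT/T_C.
W_min = 25700 × 29.20/282.95 = 2652 MJ.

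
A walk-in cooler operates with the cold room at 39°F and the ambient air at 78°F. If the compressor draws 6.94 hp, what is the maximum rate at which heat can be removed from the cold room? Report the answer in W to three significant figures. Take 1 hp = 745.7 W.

66200 W

In absolute terms T_C = 277.04 K and T_H = 298.71 K, so ΔT = 21.67 K.
COP_Carnot = T_C/ΔT = 277.04/21.67 = 12.79.
Q̇_max = COP_Carnot × Ẇ = 12.79 × 6.940 hp = 88.74 hp = 66170 W.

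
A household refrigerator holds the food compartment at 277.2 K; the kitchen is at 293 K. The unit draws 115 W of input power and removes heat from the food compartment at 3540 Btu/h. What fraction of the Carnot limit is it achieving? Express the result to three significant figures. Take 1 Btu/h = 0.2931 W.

0.514

Converting, Q̇_C = 3540 Btu/h = 1038 W, so COP_actual = Q̇_C/Ẇ = 1038/115.0 = 9.022.
The reservoir spacing is ΔT = 293 − 277.2 = 15.80 K.
COP_Carnot = T_C/ΔT = 277.20/15.80 = 17.54.
η_II = COP_actual/COP_Carnot = 9.022/17.54 = 0.5143.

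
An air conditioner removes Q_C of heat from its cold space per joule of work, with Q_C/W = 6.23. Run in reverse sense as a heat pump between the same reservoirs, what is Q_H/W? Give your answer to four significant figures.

The first law on one cycle gives Q_H = Q_C + W, so Q_H/W = Q_C/W + 1.
COP_HP = COP_R + 1 = 6.23 + 1 = 7.23.

7.230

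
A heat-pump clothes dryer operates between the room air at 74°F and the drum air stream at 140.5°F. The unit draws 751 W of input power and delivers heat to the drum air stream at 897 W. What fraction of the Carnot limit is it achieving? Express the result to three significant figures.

COP_actual = Q̇_H/Ẇ = 897.0/751.0 = 1.194.
In absolute terms T_C = 296.48 K and T_H = 333.43 K, so ΔT = 36.94 K.
COP_Carnot = T_H/ΔT = 333.43/36.94 = 9.025.
η_II = COP_actual/COP_Carnot = 1.194/9.025 = 0.1323.

0.132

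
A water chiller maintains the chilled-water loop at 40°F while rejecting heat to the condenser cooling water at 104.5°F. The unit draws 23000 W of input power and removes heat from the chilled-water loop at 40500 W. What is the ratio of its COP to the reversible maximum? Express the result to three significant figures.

COP_actual = Q̇_C/Ẇ = 40500/23000 = 1.761.
In absolute terms T_C = 277.59 K and T_H = 313.43 K, so ΔT = 35.83 K.
COP_Carnot = T_C/ΔT = 277.59/35.83 = 7.747.
η_II = COP_actual/COP_Carnot = 1.761/7.747 = 0.2273.

0.227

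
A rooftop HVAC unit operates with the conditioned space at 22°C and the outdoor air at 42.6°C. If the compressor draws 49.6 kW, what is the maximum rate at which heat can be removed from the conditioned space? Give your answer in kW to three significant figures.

711 kW

In absolute terms T_C = 295.15 K and T_H = 315.75 K, so ΔT = 20.60 K.
COP_Carnot = T_C/ΔT = 295.15/20.60 = 14.33.
Q̇_max = COP_Carnot × Ẇ = 14.33 × 49.60 kW = 710.7 kW.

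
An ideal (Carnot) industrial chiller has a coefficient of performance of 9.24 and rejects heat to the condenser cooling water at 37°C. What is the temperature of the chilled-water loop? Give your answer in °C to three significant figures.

6.71 °C

For a Carnot refrigerator COP_R = T_C/(T_H − T_C), so T_C = COP·T_H/(1 + COP).
With T_H = 310.15 K, T_C = 9.24 × 310.15/10.24 = 279.86 K.
Converting, 279.86 K = 6.71°C.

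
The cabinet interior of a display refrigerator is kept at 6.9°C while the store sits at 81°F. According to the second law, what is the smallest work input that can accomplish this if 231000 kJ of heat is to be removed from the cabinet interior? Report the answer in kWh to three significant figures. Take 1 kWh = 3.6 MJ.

In absolute terms T_C = 280.05 K and T_H = 300.37 K, so ΔT = 20.32 K.
The reversible limit is COP_R = T_C/ΔT = 13.78, so W_min = Q_C/COP = Q_C·ΔT/T_C.
W_min = 231000 × 20.32/280.05 = 16760 kJ = 4.656 kWh.

4.66 kWh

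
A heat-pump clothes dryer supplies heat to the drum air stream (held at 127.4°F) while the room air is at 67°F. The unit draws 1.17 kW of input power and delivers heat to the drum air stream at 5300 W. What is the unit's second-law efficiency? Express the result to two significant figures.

0.47

Converting, Q̇_H = 5300 W = 5.300 kW, so COP_actual = Q̇_H/Ẇ = 5.300/1.170 = 4.530.
In absolute terms T_C = 292.59 K and T_H = 326.15 K, so ΔT = 33.56 K.
COP_Carnot = T_H/ΔT = 326.15/33.56 = 9.720.
η_II = COP_actual/COP_Carnot = 4.530/9.720 = 0.4661.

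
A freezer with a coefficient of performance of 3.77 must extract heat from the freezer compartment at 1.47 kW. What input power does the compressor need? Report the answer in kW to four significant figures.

0.3899 kW

Ẇ = Q̇_C/COP = 1.470/3.77 = 0.3899 kW.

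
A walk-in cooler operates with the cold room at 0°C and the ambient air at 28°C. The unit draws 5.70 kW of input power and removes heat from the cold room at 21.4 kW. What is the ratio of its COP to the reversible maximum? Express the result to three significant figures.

COP_actual = Q̇_C/Ẇ = 21.40/5.700 = 3.754.
In absolute terms T_C = 273.15 K and T_H = 301.15 K, so ΔT = 28.00 K.
COP_Carnot = T_C/ΔT = 273.15/28.00 = 9.755.
η_II = COP_actual/COP_Carnot = 3.754/9.755 = 0.3849.

0.385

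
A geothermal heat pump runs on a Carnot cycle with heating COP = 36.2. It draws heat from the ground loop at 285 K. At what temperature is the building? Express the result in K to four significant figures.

293.1 K

COP_HP = T_H/(T_H − T_C) rearranges to T_H = COP·T_C/(COP − 1).
With T_C = 285.00 K, T_H = 36.2 × 285.00/35.20 = 293.10 K.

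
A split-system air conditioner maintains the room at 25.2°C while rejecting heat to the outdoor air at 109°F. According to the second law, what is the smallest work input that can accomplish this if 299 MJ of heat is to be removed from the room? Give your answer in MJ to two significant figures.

18 MJ

In absolute terms T_C = 298.35 K and T_H = 315.93 K, so ΔT = 17.58 K.
The reversible limit is COP_R = T_C/ΔT = 16.97, so W_min = Q_C/COP = Q_C·ΔT/T_C.
W_min = 299.0 × 17.58/298.35 = 17.62 MJ.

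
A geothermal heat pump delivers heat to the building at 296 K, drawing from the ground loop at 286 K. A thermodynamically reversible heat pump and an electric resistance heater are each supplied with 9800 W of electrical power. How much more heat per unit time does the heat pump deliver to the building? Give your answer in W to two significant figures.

The reservoir spacing is ΔT = 296 − 286 = 10.00 K.
COP_Carnot = T_H/ΔT = 296.00/10.00 = 29.60.
The heat pump delivers Q̇_H = COP × Ẇ = 290100 W; the resistance heater delivers Ẇ = 9800 W.
Extra = (COP − 1)·Ẇ = 280300 W.

280000 W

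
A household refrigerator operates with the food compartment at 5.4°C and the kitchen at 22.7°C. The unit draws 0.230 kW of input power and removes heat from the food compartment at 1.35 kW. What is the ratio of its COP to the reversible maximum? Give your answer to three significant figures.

0.365

COP_actual = Q̇_C/Ẇ = 1.350/0.2300 = 5.870.
In absolute terms T_C = 278.55 K and T_H = 295.85 K, so ΔT = 17.30 K.
COP_Carnot = T_C/ΔT = 278.55/17.30 = 16.10.
η_II = COP_actual/COP_Carnot = 5.870/16.10 = 0.3645.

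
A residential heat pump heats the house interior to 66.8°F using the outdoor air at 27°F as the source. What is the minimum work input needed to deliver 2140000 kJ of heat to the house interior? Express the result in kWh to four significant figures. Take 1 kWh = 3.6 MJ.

In absolute terms T_C = 270.37 K and T_H = 292.48 K, so ΔT = 22.11 K.
The reversible limit is COP_HP = T_H/ΔT = 13.23, so W_min = Q_H/COP = Q_H·ΔT/T_H.
W_min = 2140000 × 22.11/292.48 = 161800 kJ = 44.94 kWh.

44.94 kWh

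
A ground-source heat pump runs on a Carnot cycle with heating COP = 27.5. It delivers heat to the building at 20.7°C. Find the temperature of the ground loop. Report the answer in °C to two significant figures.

COP_HP = T_H/(T_H − T_C) gives T_H − T_C = T_H/COP.
With T_H = 293.85 K, T_C = 293.85 × (1 − 1/27.5) = 283.16 K.
Converting, 283.16 K = 10.01°C.

10 °C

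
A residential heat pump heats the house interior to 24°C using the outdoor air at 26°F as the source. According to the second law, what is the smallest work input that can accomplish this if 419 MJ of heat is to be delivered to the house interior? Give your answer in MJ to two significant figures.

39 MJ

In absolute terms T_C = 269.82 K and T_H = 297.15 K, so ΔT = 27.33 K.
The reversible limit is COP_HP = T_H/ΔT = 10.87, so W_min = Q_H/COP = Q_H·ΔT/T_H.
W_min = 419.0 × 27.33/297.15 = 38.54 MJ.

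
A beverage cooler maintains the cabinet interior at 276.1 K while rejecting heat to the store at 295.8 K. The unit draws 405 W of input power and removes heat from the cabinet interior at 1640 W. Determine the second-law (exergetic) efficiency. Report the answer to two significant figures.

0.29

COP_actual = Q̇_C/Ẇ = 1640/405.0 = 4.049.
The reservoir spacing is ΔT = 295.8 − 276.1 = 19.70 K.
COP_Carnot = T_C/ΔT = 276.10/19.70 = 14.02.
η_II = COP_actual/COP_Carnot = 4.049/14.02 = 0.2889.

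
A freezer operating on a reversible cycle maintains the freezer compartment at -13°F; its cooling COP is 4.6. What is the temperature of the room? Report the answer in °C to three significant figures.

COP_R = T_C/(T_H − T_C) gives T_H − T_C = T_C/COP.
With T_C = 248.15 K, T_H = 248.15 × (1 + 1/4.6) = 302.10 K.
Converting, 302.10 K = 28.95°C.

28.9 °C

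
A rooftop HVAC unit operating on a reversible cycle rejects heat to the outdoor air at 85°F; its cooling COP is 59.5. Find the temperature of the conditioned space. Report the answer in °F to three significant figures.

76.0 °F

For a Carnot refrigerator COP_R = T_C/(T_H − T_C), so T_C = COP·T_H/(1 + COP).
With T_H = 302.59 K, T_C = 59.5 × 302.59/60.50 = 297.59 K.
Converting, 297.59 K = 76.00°F.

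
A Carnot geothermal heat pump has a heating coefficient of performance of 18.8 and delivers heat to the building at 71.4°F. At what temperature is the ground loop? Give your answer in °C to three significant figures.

COP_HP = T_H/(T_H − T_C) gives T_H − T_C = T_H/COP.
With T_H = 295.04 K, T_C = 295.04 × (1 − 1/18.8) = 279.35 K.
Converting, 279.35 K = 6.20°C.

6.20 °C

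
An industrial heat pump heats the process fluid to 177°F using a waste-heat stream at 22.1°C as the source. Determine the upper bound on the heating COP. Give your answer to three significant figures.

In absolute terms T_C = 295.25 K and T_H = 353.71 K, so ΔT = 58.46 K.
For a reversible cycle, COP_Carnot = T_H/ΔT = 353.71/58.46 = 6.051.

6.05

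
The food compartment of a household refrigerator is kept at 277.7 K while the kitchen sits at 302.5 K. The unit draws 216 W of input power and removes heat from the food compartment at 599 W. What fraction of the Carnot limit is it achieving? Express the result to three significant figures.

COP_actual = Q̇_C/Ẇ = 599.0/216.0 = 2.773.
The reservoir spacing is ΔT = 302.5 − 277.7 = 24.80 K.
COP_Carnot = T_C/ΔT = 277.70/24.80 = 11.20.
η_II = COP_actual/COP_Carnot = 2.773/11.20 = 0.2477.

0.248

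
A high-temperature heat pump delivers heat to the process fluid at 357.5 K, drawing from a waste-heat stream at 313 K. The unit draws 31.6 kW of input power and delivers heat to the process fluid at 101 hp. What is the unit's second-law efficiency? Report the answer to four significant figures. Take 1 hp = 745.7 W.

0.2967

Converting, Q̇_H = 101.0 hp = 75.32 kW, so COP_actual = Q̇_H/Ẇ = 75.32/31.60 = 2.383.
The reservoir spacing is ΔT = 357.5 − 313 = 44.50 K.
COP_Carnot = T_H/ΔT = 357.50/44.50 = 8.034.
η_II = COP_actual/COP_Carnot = 2.383/8.034 = 0.2967.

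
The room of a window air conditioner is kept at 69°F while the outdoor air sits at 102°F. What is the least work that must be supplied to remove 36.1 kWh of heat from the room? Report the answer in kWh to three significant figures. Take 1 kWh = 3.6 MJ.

2.25 kWh

In absolute terms T_C = 293.71 K and T_H = 312.04 K, so ΔT = 18.33 K.
The reversible limit is COP_R = T_C/ΔT = 16.02, so W_min = Q_C/COP = Q_C·ΔT/T_C.
W_min = 36.10 × 18.33/293.71 = 2.253 kWh.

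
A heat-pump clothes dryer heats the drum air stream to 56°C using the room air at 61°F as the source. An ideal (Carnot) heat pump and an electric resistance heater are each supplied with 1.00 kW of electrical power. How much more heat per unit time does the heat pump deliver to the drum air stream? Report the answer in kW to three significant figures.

In absolute terms T_C = 289.26 K and T_H = 329.15 K, so ΔT = 39.89 K.
COP_Carnot = T_H/ΔT = 329.15/39.89 = 8.252.
The heat pump delivers Q̇_H = COP × Ẇ = 8.252 kW; the resistance heater delivers Ẇ = 1.000 kW.
Extra = (COP − 1)·Ẇ = 7.252 kW.

7.25 kW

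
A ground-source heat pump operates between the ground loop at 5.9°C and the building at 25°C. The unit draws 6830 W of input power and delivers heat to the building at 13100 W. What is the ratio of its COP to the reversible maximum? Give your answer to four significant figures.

0.1229

COP_actual = Q̇_H/Ẇ = 13100/6830 = 1.918.
In absolute terms T_C = 279.05 K and T_H = 298.15 K, so ΔT = 19.10 K.
COP_Carnot = T_H/ΔT = 298.15/19.10 = 15.61.
η_II = COP_actual/COP_Carnot = 1.918/15.61 = 0.1229.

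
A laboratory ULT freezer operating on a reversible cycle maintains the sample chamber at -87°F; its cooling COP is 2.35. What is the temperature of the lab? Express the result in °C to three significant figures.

COP_R = T_C/(T_H − T_C) gives T_H − T_C = T_C/COP.
With T_C = 207.04 K, T_H = 207.04 × (1 + 1/2.35) = 295.14 K.
Converting, 295.14 K = 21.99°C.

22.0 °C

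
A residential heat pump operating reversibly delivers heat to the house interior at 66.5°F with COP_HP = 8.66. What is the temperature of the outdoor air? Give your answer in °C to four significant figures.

COP_HP = T_H/(T_H − T_C) gives T_H − T_C = T_H/COP.
With T_H = 292.32 K, T_C = 292.32 × (1 − 1/8.66) = 258.56 K.
Converting, 258.56 K = -14.59°C.

-14.59 °C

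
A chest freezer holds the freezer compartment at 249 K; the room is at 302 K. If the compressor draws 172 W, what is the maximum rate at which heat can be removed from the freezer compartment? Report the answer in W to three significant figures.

The reservoir spacing is ΔT = 302 − 249 = 53.00 K.
COP_Carnot = T_C/ΔT = 249.00/53.00 = 4.698.
Q̇_max = COP_Carnot × Ẇ = 4.698 × 172.0 W = 808.1 W.

808 W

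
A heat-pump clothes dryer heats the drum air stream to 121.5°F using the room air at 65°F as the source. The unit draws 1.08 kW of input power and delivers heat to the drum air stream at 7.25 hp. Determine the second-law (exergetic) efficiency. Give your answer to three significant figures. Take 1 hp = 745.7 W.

0.487

Converting, Q̇_H = 7.250 hp = 5.406 kW, so COP_actual = Q̇_H/Ẇ = 5.406/1.080 = 5.006.
In absolute terms T_C = 291.48 K and T_H = 322.87 K, so ΔT = 31.39 K.
COP_Carnot = T_H/ΔT = 322.87/31.39 = 10.29.
η_II = COP_actual/COP_Carnot = 5.006/10.29 = 0.4867.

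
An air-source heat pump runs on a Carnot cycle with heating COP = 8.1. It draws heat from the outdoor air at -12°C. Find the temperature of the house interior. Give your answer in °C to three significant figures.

COP_HP = T_H/(T_H − T_C) rearranges to T_H = COP·T_C/(COP − 1).
With T_C = 261.15 K, T_H = 8.1 × 261.15/7.100 = 297.93 K.
Converting, 297.93 K = 24.78°C.

24.8 °C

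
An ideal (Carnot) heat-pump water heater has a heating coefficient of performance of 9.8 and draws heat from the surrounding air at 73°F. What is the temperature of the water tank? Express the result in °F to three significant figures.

134 °F

COP_HP = T_H/(T_H − T_C) rearranges to T_H = COP·T_C/(COP − 1).
With T_C = 295.93 K, T_H = 9.8 × 295.93/8.800 = 329.56 K.
Converting, 329.56 K = 133.53°F.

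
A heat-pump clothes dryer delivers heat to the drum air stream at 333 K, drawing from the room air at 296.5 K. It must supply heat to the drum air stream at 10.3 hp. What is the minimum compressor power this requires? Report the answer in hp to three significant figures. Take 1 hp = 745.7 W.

1.13 hp

The reservoir spacing is ΔT = 333 − 296.5 = 36.50 K.
COP_Carnot = T_H/ΔT = 333.00/36.50 = 9.123.
Ẇ_min = Q̇/COP_Carnot = 10.30/9.123 = 1.129 hp.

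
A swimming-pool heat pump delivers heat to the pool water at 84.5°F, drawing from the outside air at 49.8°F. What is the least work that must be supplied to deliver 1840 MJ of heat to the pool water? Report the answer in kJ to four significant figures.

117300 kJ

In absolute terms T_C = 283.04 K and T_H = 302.32 K, so ΔT = 19.28 K.
The reversible limit is COP_HP = T_H/ΔT = 15.68, so W_min = Q_H/COP = Q_H·ΔT/T_H.
W_min = 1840 × 19.28/302.32 = 117.3 MJ = 117300 kJ.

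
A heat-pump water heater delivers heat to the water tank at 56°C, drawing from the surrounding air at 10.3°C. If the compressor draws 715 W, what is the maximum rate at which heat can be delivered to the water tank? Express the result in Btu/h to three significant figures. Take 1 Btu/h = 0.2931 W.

17600 Btu/h

In absolute terms T_C = 283.45 K and T_H = 329.15 K, so ΔT = 45.70 K.
COP_Carnot = T_H/ΔT = 329.15/45.70 = 7.202.
Q̇_max = COP_Carnot × Ẇ = 7.202 × 715.0 W = 5150 W = 17570 Btu/h.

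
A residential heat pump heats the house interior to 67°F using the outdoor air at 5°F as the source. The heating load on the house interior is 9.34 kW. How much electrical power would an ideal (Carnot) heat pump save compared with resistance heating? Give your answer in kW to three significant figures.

In absolute terms T_C = 258.15 K and T_H = 292.59 K, so ΔT = 34.44 K.
COP_Carnot = T_H/ΔT = 292.59/34.44 = 8.495.
Resistance heating needs Ẇ_res = Q̇_H = 9.340 kW; the reversible heat pump needs only Ẇ_hp = Q̇_H/COP = 1.100 kW.
Saving = 9.340 − 1.100 = 8.240 kW.

8.24 kW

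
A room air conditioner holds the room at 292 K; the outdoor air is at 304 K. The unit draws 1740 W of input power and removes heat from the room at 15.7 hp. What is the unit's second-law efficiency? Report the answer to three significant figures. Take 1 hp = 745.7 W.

0.277

Converting, Q̇_C = 15.70 hp = 11710 W, so COP_actual = Q̇_C/Ẇ = 11710/1740 = 6.728.
The reservoir spacing is ΔT = 304 − 292 = 12.00 K.
COP_Carnot = T_C/ΔT = 292.00/12.00 = 24.33.
η_II = COP_actual/COP_Carnot = 6.728/24.33 = 0.2765.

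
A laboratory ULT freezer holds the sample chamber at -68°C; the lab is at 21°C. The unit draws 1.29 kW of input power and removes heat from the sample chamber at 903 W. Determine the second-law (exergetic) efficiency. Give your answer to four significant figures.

0.3037

Converting, Q̇_C = 903.0 W = 0.9030 kW, so COP_actual = Q̇_C/Ẇ = 0.9030/1.290 = 0.7000.
In absolute terms T_C = 205.15 K and T_H = 294.15 K, so ΔT = 89.00 K.
COP_Carnot = T_C/ΔT = 205.15/89.00 = 2.305.
η_II = COP_actual/COP_Carnot = 0.7000/2.305 = 0.3037.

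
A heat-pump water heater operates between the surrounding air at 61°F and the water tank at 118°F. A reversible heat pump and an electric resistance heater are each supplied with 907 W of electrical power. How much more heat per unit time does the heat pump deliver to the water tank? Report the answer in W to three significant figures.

8290 W

In absolute terms T_C = 289.26 K and T_H = 320.93 K, so ΔT = 31.67 K.
COP_Carnot = T_H/ΔT = 320.93/31.67 = 10.13.
The heat pump delivers Q̇_H = COP × Ẇ = 9192 W; the resistance heater delivers Ẇ = 907.0 W.
Extra = (COP − 1)·Ẇ = 8285 W.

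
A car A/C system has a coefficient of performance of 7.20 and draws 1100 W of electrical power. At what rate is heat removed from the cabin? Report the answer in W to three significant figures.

Q̇_C = COP × Ẇ = 7.20 × 1100 = 7920 W.

7920 W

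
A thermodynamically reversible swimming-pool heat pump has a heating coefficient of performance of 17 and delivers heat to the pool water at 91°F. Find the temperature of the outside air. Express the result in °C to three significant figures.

COP_HP = T_H/(T_H − T_C) gives T_H − T_C = T_H/COP.
With T_H = 305.93 K, T_C = 305.93 × (1 − 1/17) = 287.93 K.
Converting, 287.93 K = 14.78°C.

14.8 °C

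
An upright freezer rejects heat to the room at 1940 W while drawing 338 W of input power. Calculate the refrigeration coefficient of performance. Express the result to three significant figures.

The first law gives Q̇_H = Q̇_C + Ẇ, so the three rates are Q̇_C = 1602, Q̇_H = 1940, Ẇ = 338.0 W.
COP_R = Q̇_C/Ẇ = 1602/338.0 = 4.740.

4.74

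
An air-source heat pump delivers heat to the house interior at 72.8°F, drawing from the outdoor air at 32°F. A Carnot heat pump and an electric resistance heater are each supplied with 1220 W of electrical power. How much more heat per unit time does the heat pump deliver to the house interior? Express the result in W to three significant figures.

14700 W

In absolute terms T_C = 273.15 K and T_H = 295.82 K, so ΔT = 22.67 K.
COP_Carnot = T_H/ΔT = 295.82/22.67 = 13.05.
The heat pump delivers Q̇_H = COP × Ẇ = 15920 W; the resistance heater delivers Ẇ = 1220 W.
Extra = (COP − 1)·Ẇ = 14700 W.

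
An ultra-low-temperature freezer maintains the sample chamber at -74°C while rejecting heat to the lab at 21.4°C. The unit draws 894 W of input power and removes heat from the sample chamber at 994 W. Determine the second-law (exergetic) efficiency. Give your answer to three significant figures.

0.533

COP_actual = Q̇_C/Ẇ = 994.0/894.0 = 1.112.
In absolute terms T_C = 199.15 K and T_H = 294.55 K, so ΔT = 95.40 K.
COP_Carnot = T_C/ΔT = 199.15/95.40 = 2.088.
η_II = COP_actual/COP_Carnot = 1.112/2.088 = 0.5326.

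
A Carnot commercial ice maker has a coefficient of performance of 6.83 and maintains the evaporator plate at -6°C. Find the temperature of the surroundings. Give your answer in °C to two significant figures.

COP_R = T_C/(T_H − T_C) gives T_H − T_C = T_C/COP.
With T_C = 267.15 K, T_H = 267.15 × (1 + 1/6.83) = 306.26 K.
Converting, 306.26 K = 33.11°C.

33 °C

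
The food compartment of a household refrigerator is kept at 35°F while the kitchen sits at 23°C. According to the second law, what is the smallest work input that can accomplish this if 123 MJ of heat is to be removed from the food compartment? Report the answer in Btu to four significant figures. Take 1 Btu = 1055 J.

9050 Btu

In absolute terms T_C = 274.82 K and T_H = 296.15 K, so ΔT = 21.33 K.
The reversible limit is COP_R = T_C/ΔT = 12.88, so W_min = Q_C/COP = Q_C·ΔT/T_C.
W_min = 123.0 × 21.33/274.82 = 9.548 MJ = 9050 Btu.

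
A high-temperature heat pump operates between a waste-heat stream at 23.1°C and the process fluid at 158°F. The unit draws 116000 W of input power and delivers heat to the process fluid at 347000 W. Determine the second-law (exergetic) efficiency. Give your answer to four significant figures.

COP_actual = Q̇_H/Ẇ = 347000/116000 = 2.991.
In absolute terms T_C = 296.25 K and T_H = 343.15 K, so ΔT = 46.90 K.
COP_Carnot = T_H/ΔT = 343.15/46.90 = 7.317.
η_II = COP_actual/COP_Carnot = 2.991/7.317 = 0.4088.

0.4088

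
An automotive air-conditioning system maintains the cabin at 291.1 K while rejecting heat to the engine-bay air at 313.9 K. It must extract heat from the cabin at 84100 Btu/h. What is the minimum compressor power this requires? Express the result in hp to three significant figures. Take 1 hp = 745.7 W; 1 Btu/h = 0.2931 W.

The reservoir spacing is ΔT = 313.9 − 291.1 = 22.80 K.
COP_Carnot = T_C/ΔT = 291.10/22.80 = 12.77.
Ẇ_min = Q̇/COP_Carnot = 84100/12.77 = 6587 Btu/h = 2.589 hp.

2.59 hp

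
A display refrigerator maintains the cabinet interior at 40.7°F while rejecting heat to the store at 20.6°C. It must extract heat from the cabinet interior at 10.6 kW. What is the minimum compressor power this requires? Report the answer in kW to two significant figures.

In absolute terms T_C = 277.98 K and T_H = 293.75 K, so ΔT = 15.77 K.
COP_Carnot = T_C/ΔT = 277.98/15.77 = 17.63.
Ẇ_min = Q̇/COP_Carnot = 10.60/17.63 = 0.6012 kW.

0.60 kW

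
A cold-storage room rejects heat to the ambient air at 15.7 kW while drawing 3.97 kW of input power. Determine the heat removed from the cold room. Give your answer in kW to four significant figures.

11.73 kW

For a cyclic device the first law requires Q̇_H = Q̇_C + Ẇ.
Q̇_C = Q̇_H − Ẇ = 11.73 kW.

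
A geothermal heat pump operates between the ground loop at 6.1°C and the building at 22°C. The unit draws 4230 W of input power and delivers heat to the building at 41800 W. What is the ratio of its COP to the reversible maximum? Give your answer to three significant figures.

0.532

COP_actual = Q̇_H/Ẇ = 41800/4230 = 9.882.
In absolute terms T_C = 279.25 K and T_H = 295.15 K, so ΔT = 15.90 K.
COP_Carnot = T_H/ΔT = 295.15/15.90 = 18.56.
η_II = COP_actual/COP_Carnot = 9.882/18.56 = 0.5323.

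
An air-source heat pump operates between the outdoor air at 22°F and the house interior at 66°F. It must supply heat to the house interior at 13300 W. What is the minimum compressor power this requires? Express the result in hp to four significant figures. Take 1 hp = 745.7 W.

1.493 hp

In absolute terms T_C = 267.59 K and T_H = 292.04 K, so ΔT = 24.44 K.
COP_Carnot = T_H/ΔT = 292.04/24.44 = 11.95.
Ẇ_min = Q̇/COP_Carnot = 13300/11.95 = 1113 W = 1.493 hp.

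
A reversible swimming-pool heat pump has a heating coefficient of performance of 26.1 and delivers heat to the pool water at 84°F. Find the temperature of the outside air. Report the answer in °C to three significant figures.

17.3 °C

COP_HP = T_H/(T_H − T_C) gives T_H − T_C = T_H/COP.
With T_H = 302.04 K, T_C = 302.04 × (1 − 1/26.1) = 290.47 K.
Converting, 290.47 K = 17.32°C.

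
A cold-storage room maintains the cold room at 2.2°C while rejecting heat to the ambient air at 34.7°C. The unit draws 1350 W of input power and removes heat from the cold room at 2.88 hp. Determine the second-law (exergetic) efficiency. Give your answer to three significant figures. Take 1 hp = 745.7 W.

Converting, Q̇_C = 2.880 hp = 2148 W, so COP_actual = Q̇_C/Ẇ = 2148/1350 = 1.591.
In absolute terms T_C = 275.35 K and T_H = 307.85 K, so ΔT = 32.50 K.
COP_Carnot = T_C/ΔT = 275.35/32.50 = 8.472.
η_II = COP_actual/COP_Carnot = 1.591/8.472 = 0.1878.

0.188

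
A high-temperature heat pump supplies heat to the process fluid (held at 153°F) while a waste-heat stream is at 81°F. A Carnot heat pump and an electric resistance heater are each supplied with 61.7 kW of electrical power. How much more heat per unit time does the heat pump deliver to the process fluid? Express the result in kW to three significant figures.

In absolute terms T_C = 300.37 K and T_H = 340.37 K, so ΔT = 40.00 K.
COP_Carnot = T_H/ΔT = 340.37/40.00 = 8.509.
The heat pump delivers Q̇_H = COP × Ẇ = 525.0 kW; the resistance heater delivers Ẇ = 61.70 kW.
Extra = (COP − 1)·Ẇ = 463.3 kW.

463 kW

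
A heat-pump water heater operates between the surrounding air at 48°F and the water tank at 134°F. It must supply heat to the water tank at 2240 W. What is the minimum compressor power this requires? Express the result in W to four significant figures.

In absolute terms T_C = 282.04 K and T_H = 329.82 K, so ΔT = 47.78 K.
COP_Carnot = T_H/ΔT = 329.82/47.78 = 6.903.
Ẇ_min = Q̇/COP_Carnot = 2240/6.903 = 324.5 W.

324.5 W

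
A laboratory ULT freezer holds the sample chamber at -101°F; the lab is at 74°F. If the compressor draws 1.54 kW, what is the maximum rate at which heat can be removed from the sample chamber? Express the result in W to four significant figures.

In absolute terms T_C = 199.26 K and T_H = 296.48 K, so ΔT = 97.22 K.
COP_Carnot = T_C/ΔT = 199.26/97.22 = 2.050.
Q̇_max = COP_Carnot × Ẇ = 2.050 × 1.540 kW = 3.156 kW = 3156 W.

3156 W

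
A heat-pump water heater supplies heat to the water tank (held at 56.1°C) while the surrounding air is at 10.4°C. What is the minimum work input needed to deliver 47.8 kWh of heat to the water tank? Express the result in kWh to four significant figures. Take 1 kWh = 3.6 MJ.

6.635 kWh

In absolute terms T_C = 283.55 K and T_H = 329.25 K, so ΔT = 45.70 K.
The reversible limit is COP_HP = T_H/ΔT = 7.205, so W_min = Q_H/COP = Q_H·ΔT/T_H.
W_min = 47.80 × 45.70/329.25 = 6.635 kWh.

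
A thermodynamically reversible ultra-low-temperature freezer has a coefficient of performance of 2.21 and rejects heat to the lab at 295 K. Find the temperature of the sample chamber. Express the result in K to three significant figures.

203 K

For a Carnot refrigerator COP_R = T_C/(T_H − T_C), so T_C = COP·T_H/(1 + COP).
With T_H = 295.00 K, T_C = 2.21 × 295.00/3.210 = 203.10 K.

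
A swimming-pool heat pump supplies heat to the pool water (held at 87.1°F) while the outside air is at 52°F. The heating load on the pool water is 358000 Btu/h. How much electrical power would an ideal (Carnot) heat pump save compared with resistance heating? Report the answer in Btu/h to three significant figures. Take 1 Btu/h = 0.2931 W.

In absolute terms T_C = 284.26 K and T_H = 303.76 K, so ΔT = 19.50 K.
COP_Carnot = T_H/ΔT = 303.76/19.50 = 15.58.
Resistance heating needs Ẇ_res = Q̇_H = 358000 Btu/h; the reversible heat pump needs only Ẇ_hp = Q̇_H/COP = 22980 Btu/h.
Saving = 358000 − 22980 = 335000 Btu/h.

335000 Btu/h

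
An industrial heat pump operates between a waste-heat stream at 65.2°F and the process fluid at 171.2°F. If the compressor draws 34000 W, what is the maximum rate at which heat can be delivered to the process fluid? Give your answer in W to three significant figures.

In absolute terms T_C = 291.59 K and T_H = 350.48 K, so ΔT = 58.89 K.
COP_Carnot = T_H/ΔT = 350.48/58.89 = 5.952.
Q̇_max = COP_Carnot × Ẇ = 5.952 × 34000 W = 202400 W.

202000 W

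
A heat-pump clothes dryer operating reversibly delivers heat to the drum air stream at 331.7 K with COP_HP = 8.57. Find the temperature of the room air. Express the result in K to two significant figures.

COP_HP = T_H/(T_H − T_C) gives T_H − T_C = T_H/COP.
With T_H = 331.70 K, T_C = 331.70 × (1 − 1/8.57) = 293.00 K.

290 K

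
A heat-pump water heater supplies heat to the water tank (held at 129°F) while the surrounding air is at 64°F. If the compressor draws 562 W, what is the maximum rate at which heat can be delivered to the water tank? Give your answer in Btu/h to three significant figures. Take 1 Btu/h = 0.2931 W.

In absolute terms T_C = 290.93 K and T_H = 327.04 K, so ΔT = 36.11 K.
COP_Carnot = T_H/ΔT = 327.04/36.11 = 9.056.
Q̇_max = COP_Carnot × Ẇ = 9.056 × 562.0 W = 5090 W = 17370 Btu/h.

17400 Btu/h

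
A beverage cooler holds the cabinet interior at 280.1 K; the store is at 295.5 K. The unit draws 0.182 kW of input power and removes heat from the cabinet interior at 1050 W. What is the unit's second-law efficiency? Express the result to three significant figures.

Converting, Q̇_C = 1050 W = 1.050 kW, so COP_actual = Q̇_C/Ẇ = 1.050/0.1820 = 5.769.
The reservoir spacing is ΔT = 295.5 − 280.1 = 15.40 K.
COP_Carnot = T_C/ΔT = 280.10/15.40 = 18.19.
η_II = COP_actual/COP_Carnot = 5.769/18.19 = 0.3172.

0.317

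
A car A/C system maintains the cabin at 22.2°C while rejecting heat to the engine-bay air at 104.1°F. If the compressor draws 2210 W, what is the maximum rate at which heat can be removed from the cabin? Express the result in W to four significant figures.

36560 W

In absolute terms T_C = 295.35 K and T_H = 313.21 K, so ΔT = 17.86 K.
COP_Carnot = T_C/ΔT = 295.35/17.86 = 16.54.
Q̇_max = COP_Carnot × Ẇ = 16.54 × 2210 W = 36560 W.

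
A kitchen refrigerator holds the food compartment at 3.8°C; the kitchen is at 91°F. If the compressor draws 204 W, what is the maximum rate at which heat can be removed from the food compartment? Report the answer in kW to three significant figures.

In absolute terms T_C = 276.95 K and T_H = 305.93 K, so ΔT = 28.98 K.
COP_Carnot = T_C/ΔT = 276.95/28.98 = 9.557.
Q̇_max = COP_Carnot × Ẇ = 9.557 × 204.0 W = 1950 W = 1.950 kW.

1.95 kW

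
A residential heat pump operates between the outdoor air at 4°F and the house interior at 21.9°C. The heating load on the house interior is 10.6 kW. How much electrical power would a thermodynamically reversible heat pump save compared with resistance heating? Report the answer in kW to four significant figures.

In absolute terms T_C = 257.59 K and T_H = 295.05 K, so ΔT = 37.46 K.
COP_Carnot = T_H/ΔT = 295.05/37.46 = 7.877.
Resistance heating needs Ẇ_res = Q̇_H = 10.60 kW; the reversible heat pump needs only Ẇ_hp = Q̇_H/COP = 1.346 kW.
Saving = 10.60 − 1.346 = 9.254 kW.

9.254 kW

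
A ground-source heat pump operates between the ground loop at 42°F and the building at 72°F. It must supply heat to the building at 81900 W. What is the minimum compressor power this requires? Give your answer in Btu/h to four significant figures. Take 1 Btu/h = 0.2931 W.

15770 Btu/h

In absolute terms T_C = 278.71 K and T_H = 295.37 K, so ΔT = 16.67 K.
COP_Carnot = T_H/ΔT = 295.37/16.67 = 17.72.
Ẇ_min = Q̇/COP_Carnot = 81900/17.72 = 4621 W = 15770 Btu/h.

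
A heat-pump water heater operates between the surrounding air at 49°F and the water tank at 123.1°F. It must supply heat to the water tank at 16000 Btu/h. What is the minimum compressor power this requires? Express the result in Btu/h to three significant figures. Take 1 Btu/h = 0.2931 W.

2030 Btu/h

In absolute terms T_C = 282.59 K and T_H = 323.76 K, so ΔT = 41.17 K.
COP_Carnot = T_H/ΔT = 323.76/41.17 = 7.865.
Ẇ_min = Q̇/COP_Carnot = 16000/7.865 = 2034 Btu/h.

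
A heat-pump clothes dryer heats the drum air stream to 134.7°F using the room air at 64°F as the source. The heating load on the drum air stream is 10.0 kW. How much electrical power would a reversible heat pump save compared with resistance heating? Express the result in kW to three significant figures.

In absolute terms T_C = 290.93 K and T_H = 330.21 K, so ΔT = 39.28 K.
COP_Carnot = T_H/ΔT = 330.21/39.28 = 8.407.
Resistance heating needs Ẇ_res = Q̇_H = 10.00 kW; the reversible heat pump needs only Ẇ_hp = Q̇_H/COP = 1.189 kW.
Saving = 10.00 − 1.189 = 8.811 kW.

8.81 kW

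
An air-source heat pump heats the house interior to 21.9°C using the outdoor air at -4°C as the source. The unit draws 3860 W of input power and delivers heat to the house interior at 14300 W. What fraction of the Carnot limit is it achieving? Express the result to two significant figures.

0.33

COP_actual = Q̇_H/Ẇ = 14300/3860 = 3.705.
In absolute terms T_C = 269.15 K and T_H = 295.05 K, so ΔT = 25.90 K.
COP_Carnot = T_H/ΔT = 295.05/25.90 = 11.39.
η_II = COP_actual/COP_Carnot = 3.705/11.39 = 0.3252.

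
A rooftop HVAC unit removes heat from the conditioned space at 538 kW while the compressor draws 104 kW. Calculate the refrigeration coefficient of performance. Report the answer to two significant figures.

The first law gives Q̇_H = Q̇_C + Ẇ, so the three rates are Q̇_C = 538.0, Q̇_H = 642.0, Ẇ = 104.0 kW.
COP_R = Q̇_C/Ẇ = 538.0/104.0 = 5.173.

5.2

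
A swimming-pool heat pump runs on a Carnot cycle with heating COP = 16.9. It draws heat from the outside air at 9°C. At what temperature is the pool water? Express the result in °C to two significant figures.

COP_HP = T_H/(T_H − T_C) rearranges to T_H = COP·T_C/(COP − 1).
With T_C = 282.15 K, T_H = 16.9 × 282.15/15.90 = 299.90 K.
Converting, 299.90 K = 26.75°C.

27 °C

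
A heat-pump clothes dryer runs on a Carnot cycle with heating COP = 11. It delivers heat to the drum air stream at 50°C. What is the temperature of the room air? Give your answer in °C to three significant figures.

20.6 °C

COP_HP = T_H/(T_H − T_C) gives T_H − T_C = T_H/COP.
With T_H = 323.15 K, T_C = 323.15 × (1 − 1/11) = 293.77 K.
Converting, 293.77 K = 20.62°C.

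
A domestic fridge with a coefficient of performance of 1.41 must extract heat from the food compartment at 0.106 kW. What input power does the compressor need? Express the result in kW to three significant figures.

0.0752 kW

Ẇ = Q̇_C/COP = 0.1060/1.41 = 0.07518 kW.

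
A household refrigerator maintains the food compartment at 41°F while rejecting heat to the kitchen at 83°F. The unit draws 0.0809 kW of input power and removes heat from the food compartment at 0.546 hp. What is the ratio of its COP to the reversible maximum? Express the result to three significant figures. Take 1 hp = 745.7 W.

Converting, Q̇_C = 0.5460 hp = 0.4072 kW, so COP_actual = Q̇_C/Ẇ = 0.4072/0.08090 = 5.033.
In absolute terms T_C = 278.15 K and T_H = 301.48 K, so ΔT = 23.33 K.
COP_Carnot = T_C/ΔT = 278.15/23.33 = 11.92.
η_II = COP_actual/COP_Carnot = 5.033/11.92 = 0.4222.

0.422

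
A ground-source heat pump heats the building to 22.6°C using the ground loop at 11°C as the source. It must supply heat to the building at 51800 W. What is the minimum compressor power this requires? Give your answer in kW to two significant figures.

2.0 kW

In absolute terms T_C = 284.15 K and T_H = 295.75 K, so ΔT = 11.60 K.
COP_Carnot = T_H/ΔT = 295.75/11.60 = 25.50.
Ẇ_min = Q̇/COP_Carnot = 51800/25.50 = 2032 W = 2.032 kW.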